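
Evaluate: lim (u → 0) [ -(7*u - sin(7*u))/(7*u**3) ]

Direct substitution gives 0/0.
Apply L'Hôpital: lim (7 - 7*cos(7*u))/(-21*u^2), still 0/0.
Apply L'Hôpital: lim (49*sin(7*u))/(-42*u), still 0/0.
After 3 applications of L'Hôpital's rule the quotient is (343*cos(7*u))/(-42); substituting u = 0 gives -49/6.

-49/6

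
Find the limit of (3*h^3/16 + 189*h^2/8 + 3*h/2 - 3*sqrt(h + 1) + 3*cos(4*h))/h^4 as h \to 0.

4111/128

Substitution gives 0/0; apply L'Hôpital's rule 4 times.
After differentiating numerator and denominator 4 times the quotient is (768*cos(4*h) + 45/(16*(h + 1)^(7/2)))/(24); at h = 0 this is 4111/128.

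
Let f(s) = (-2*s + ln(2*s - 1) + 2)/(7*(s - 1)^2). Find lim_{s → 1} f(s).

-2/7

Direct substitution gives 0/0.
Apply L'Hôpital: lim (-2 + 2/(2*s - 1))/(14*s - 14), still 0/0.
After 2 applications of L'Hôpital's rule the quotient is (-4/(2*s - 1)^2)/(14); substituting s = 1 gives -2/7.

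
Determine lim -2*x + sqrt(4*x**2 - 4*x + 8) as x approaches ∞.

An ∞ − ∞ form. Rationalising with the conjugate, the difference becomes (-4x + 8) / (√(4*x^2 - 4*x + 8) + 2x).
For large x the denominator behaves like 2·2x, so the quotient tends to -4/4 = -1.

-1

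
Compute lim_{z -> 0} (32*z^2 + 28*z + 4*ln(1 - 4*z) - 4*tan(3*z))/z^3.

-364/3

Substitution gives 0/0; apply L'Hôpital's rule 3 times.
After differentiating numerator and denominator 3 times the quotient is (8*(108*(4*z - 1)^3*(cos(6*z) - 2)/(cos(6*z) + 1)^2 + 64)/(4*z - 1)^3)/(6); at z = 0 this is -364/3.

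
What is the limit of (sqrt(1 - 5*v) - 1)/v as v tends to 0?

A 0/0 form; rationalise with √(1 - 5v) + √1. This collapses the numerator to -5v, leaving -5/(√(1 - 5v) + √1) → -5/(2√1) = -5/2.

-5/2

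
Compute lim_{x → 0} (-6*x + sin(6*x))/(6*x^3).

-6

Direct substitution gives 0/0.
Apply L'Hôpital: lim (6*cos(6*x) - 6)/(18*x^2), still 0/0.
Apply L'Hôpital: lim (-36*sin(6*x))/(36*x), still 0/0.
After 3 applications of L'Hôpital's rule the quotient is (-216*cos(6*x))/(36); substituting x = 0 gives -6.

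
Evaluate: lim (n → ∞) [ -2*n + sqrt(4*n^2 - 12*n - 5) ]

-3

This has the form ∞ − ∞. Multiply and divide by the conjugate √(4*n^2 - 12*n - 5) + 2n.
That gives (-12n - 5) / (√(4*n^2 - 12*n - 5) + 2n).
Divide numerator and denominator by n: the limit is -12/(2·2) = -3.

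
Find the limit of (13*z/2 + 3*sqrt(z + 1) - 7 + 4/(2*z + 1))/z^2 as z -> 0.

125/8

Substitution gives 0/0; apply L'Hôpital's rule 2 times.
After differentiating numerator and denominator 2 times the quotient is (32/(2*z + 1)^3 - 3/(4*(z + 1)^(3/2)))/(2); at z = 0 this is 125/8.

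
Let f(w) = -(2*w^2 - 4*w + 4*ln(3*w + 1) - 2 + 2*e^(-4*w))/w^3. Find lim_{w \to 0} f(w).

-44/3

Substitution gives 0/0; apply L'Hôpital's rule 3 times.
After differentiating numerator and denominator 3 times the quotient is (-128*e^(-4*w) + 216/(3*w + 1)^3)/(-6); at w = 0 this is -44/3.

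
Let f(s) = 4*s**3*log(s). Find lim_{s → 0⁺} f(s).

This is a 0·(−∞) form. Rewrite as 4·ln(s) / s^(−3) and apply L'Hôpital:
the derivative quotient is 4·(1/s) / (−3·s^(−4)) = (-4/3)·s^3 → 0.

0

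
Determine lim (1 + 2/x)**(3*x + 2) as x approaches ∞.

e^(6)

The base → 1 and the exponent → ∞: a 1^∞ form.
Take logarithms: (3x + 2)·ln(1 + 2/x). Since ln(1+u) ~ u for small u, this behaves like (3x)·(2/x) → 6.
So the limit is e^(6).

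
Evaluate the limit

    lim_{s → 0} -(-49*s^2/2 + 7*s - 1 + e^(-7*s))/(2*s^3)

Direct substitution gives 0/0.
Apply L'Hôpital: lim (-49*s + 7 - 7*e^(-7*s))/(-6*s^2), still 0/0.
Apply L'Hôpital: lim (-49 + 49*e^(-7*s))/(-12*s), still 0/0.
After 3 applications of L'Hôpital's rule the quotient is (-343*e^(-7*s))/(-12); substituting s = 0 gives 343/12.

343/12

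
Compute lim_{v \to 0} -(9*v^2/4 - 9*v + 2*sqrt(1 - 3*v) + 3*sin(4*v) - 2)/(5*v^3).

Substitution gives 0/0; apply L'Hôpital's rule 3 times.
After differentiating numerator and denominator 3 times the quotient is (-192*cos(4*v) - 81/(4*(1 - 3*v)^(5/2)))/(-30); at v = 0 this is 283/40.

283/40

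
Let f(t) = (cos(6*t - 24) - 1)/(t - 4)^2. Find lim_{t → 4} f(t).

Direct substitution gives 0/0.
Apply L'Hôpital: lim (-6*sin(6*t - 24))/(2*t - 8), still 0/0.
After 2 applications of L'Hôpital's rule the quotient is (-36*cos(6*t - 24))/(2); substituting t = 4 gives -18.

-18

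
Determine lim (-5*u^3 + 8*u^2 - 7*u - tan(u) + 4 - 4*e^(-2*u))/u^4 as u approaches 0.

-8/3

Substitution gives 0/0; apply L'Hôpital's rule 4 times.
After differentiating numerator and denominator 4 times the quotient is (8*tan(u)/cos(u)^2 - 24*tan(u)/cos(u)^4 - 64*e^(-2*u))/(24); at u = 0 this is -8/3.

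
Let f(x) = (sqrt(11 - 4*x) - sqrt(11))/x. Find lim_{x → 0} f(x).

-2*√(11)/11

A 0/0 form; rationalise with √(11 - 4x) + √11. This collapses the numerator to -4x, leaving -4/(√(11 - 4x) + √11) → -4/(2√11) = -2*√(11)/11.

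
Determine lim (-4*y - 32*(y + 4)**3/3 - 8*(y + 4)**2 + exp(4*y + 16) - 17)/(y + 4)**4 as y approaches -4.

Direct substitution gives 0/0.
Apply L'Hôpital: lim (-16*y - 32*(y + 4)^2 + 4*e^(4*y + 16) - 68)/(4*(y + 4)^3), still 0/0.
Apply L'Hôpital: lim (-64*y + 16*e^(4*y + 16) - 272)/(12*(y + 4)^2), still 0/0.
Apply L'Hôpital: lim (64*e^(4*y + 16) - 64)/(24*y + 96), still 0/0.
After 4 applications of L'Hôpital's rule the quotient is (256*e^(4*y + 16))/(24); substituting y = -4 gives 32/3.

32/3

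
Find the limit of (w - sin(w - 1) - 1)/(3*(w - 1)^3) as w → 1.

1/18

Direct substitution gives 0/0.
Apply L'Hôpital: lim (1 - cos(w - 1))/(9*(w - 1)^2), still 0/0.
Apply L'Hôpital: lim (sin(w - 1))/(18*w - 18), still 0/0.
After 3 applications of L'Hôpital's rule the quotient is (cos(w - 1))/(18); substituting w = 1 gives 1/18.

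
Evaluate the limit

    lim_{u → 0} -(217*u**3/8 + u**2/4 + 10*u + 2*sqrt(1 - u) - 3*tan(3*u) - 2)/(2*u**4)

5/128

Substitution gives 0/0; apply L'Hôpital's rule 4 times.
After differentiating numerator and denominator 4 times the quotient is (1944*tan(3*u)/cos(3*u)^2 - 5832*tan(3*u)/cos(3*u)^4 - 15/(8*(1 - u)^(7/2)))/(-48); at u = 0 this is 5/128.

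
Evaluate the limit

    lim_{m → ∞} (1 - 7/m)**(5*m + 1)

e^(-35)

Write it as [(1 - 7/m)^m]^(5) · (1 - 7/m)^(1). The bracketed term tends to e^(-7) and the second factor to 1, so the limit is e^(-35).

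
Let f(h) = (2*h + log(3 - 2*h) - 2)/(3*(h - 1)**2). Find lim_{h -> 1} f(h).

-2/3

Direct substitution gives 0/0.
Apply L'Hôpital: lim (2 - 2/(3 - 2*h))/(6*h - 6), still 0/0.
After 2 applications of L'Hôpital's rule the quotient is (-4/(3 - 2*h)^2)/(6); substituting h = 1 gives -2/3.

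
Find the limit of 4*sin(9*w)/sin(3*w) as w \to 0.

12

Substitution gives 0/0.
Divide numerator and denominator by w: sin(9w)/w → 9 and sin(3w)/w → 3, so the limit is 4·9/3 = 12.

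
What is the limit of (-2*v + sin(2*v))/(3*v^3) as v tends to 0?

Direct substitution gives 0/0.
Apply L'Hôpital: lim (2*cos(2*v) - 2)/(9*v^2), still 0/0.
Apply L'Hôpital: lim (-4*sin(2*v))/(18*v), still 0/0.
After 3 applications of L'Hôpital's rule the quotient is (-8*cos(2*v))/(18); substituting v = 0 gives -4/9.

-4/9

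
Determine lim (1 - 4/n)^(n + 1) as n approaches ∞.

The base → 1 and the exponent → ∞: a 1^∞ form.
Take logarithms: (n + 1)·ln(1 - 4/n). Since ln(1+u) ~ u for small u, this behaves like (n)·(-4/n) → -4.
So the limit is e^(-4).

e^(-4)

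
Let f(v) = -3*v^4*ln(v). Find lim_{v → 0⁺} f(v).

0

This is a 0·(−∞) form. Rewrite as -3·ln(v) / v^(−4) and apply L'Hôpital:
the derivative quotient is -3·(1/v) / (−4·v^(−5)) = (3/4)·v^4 → 0.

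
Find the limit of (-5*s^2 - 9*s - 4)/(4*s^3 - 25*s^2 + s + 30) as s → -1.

Since s = -1 makes numerator and denominator zero, (s + 1) divides both.
Cancelling it gives (-5*s - 4)/(4*s^2 - 29*s + 30); now plug in s = -1 to get 1/63.

1/63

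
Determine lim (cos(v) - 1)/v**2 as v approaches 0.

-1/2

Direct substitution gives 0/0.
Apply L'Hôpital: lim (-sin(v))/(2*v), still 0/0.
After 2 applications of L'Hôpital's rule the quotient is (-cos(v))/(2); substituting v = 0 gives -1/2.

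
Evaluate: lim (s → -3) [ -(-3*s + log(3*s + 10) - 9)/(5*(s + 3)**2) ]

Direct substitution gives 0/0.
Apply L'Hôpital: lim (-3 + 3/(3*s + 10))/(-10*s - 30), still 0/0.
After 2 applications of L'Hôpital's rule the quotient is (-9/(3*s + 10)^2)/(-10); substituting s = -3 gives 9/10.

9/10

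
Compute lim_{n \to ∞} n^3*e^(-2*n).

0

Write as n^3/e^{2n}, an ∞/∞ form.
Exponential growth dominates any polynomial, so repeated L'Hôpital (or the standard result) gives 0.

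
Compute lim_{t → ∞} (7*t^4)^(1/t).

Base → ∞ and exponent → 0: an ∞^0 form.
Take logs: (1/t)·ln(7·t^4) = (ln 7 + 4·ln t)/t → 0.
So the limit is e^0 = 1.

1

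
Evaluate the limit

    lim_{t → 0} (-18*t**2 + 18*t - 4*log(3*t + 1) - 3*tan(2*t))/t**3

Substitution gives 0/0 (the numerator vanishes to order 3).
Expand each term to order t^3: the coefficient of t^3 in -4·ln(1 + 3t) is -36 and in -3·tan(2t) is -8.
Lower-order terms cancel with the polynomial part, so the numerator is (-44)·t^3 + o(t^3), and the limit is (-44)/(1) = -44.

-44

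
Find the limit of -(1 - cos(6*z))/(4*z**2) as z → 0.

-9/2

Substitution gives 0/0.
Use (1 − cos u)/u² → 1/2 with u = 6z: the limit is 6²/(2·(-4)) = -9/2.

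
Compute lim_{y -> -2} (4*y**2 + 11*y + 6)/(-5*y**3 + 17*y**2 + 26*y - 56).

5/102

Direct substitution gives 0/0, so factor. Both numerator and denominator have (y + 2) as a factor.
After cancelling, the expression reduces to (4*y + 3)/(-5*y^2 + 27*y - 28).
Substituting y = -2 gives 5/102.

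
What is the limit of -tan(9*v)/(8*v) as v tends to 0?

-9/8

Substitution gives 0/0.
Since tan(u)/u → 1 as u → 0, tan(9v)/(9v) → 1 and the limit is 9/(-8) = -9/8.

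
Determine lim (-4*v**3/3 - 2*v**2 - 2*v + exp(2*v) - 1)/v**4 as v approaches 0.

2/3

Direct substitution gives 0/0.
Apply L'Hôpital: lim (-4*v^2 - 4*v + 2*e^(2*v) - 2)/(4*v^3), still 0/0.
Apply L'Hôpital: lim (-8*v + 4*e^(2*v) - 4)/(12*v^2), still 0/0.
Apply L'Hôpital: lim (8*e^(2*v) - 8)/(24*v), still 0/0.
After 4 applications of L'Hôpital's rule the quotient is (16*e^(2*v))/(24); substituting v = 0 gives 2/3.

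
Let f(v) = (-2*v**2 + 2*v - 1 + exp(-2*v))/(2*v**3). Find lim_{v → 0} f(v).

Direct substitution gives 0/0.
Apply L'Hôpital: lim (-4*v + 2 - 2*e^(-2*v))/(6*v^2), still 0/0.
Apply L'Hôpital: lim (-4 + 4*e^(-2*v))/(12*v), still 0/0.
After 3 applications of L'Hôpital's rule the quotient is (-8*e^(-2*v))/(12); substituting v = 0 gives -2/3.

-2/3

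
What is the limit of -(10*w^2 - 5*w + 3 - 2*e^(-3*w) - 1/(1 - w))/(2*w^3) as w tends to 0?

Substitution gives 0/0 (the numerator vanishes to order 3).
Expand each term to order w^3: the coefficient of w^3 in -2·e^(-3w) is 9 and in −1/(1 - w) is -1.
Lower-order terms cancel with the polynomial part, so the numerator is (8)·w^3 + o(w^3), and the limit is (8)/(-2) = -4.

-4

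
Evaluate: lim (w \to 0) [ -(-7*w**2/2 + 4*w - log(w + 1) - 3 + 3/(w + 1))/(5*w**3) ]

2/3

Substitution gives 0/0; apply L'Hôpital's rule 3 times.
After differentiating numerator and denominator 3 times the quotient is (2*(-w - 10)/(w + 1)^4)/(-30); at w = 0 this is 2/3.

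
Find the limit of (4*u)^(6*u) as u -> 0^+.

Base → 0⁺ and exponent → 0⁺: a 0^0 form.
Take logs: 6u·ln(4u). This is 0·(−∞); rewriting as ln(4u)/(1/(6u)) and applying L'Hôpital gives 0.
Hence the limit is e^0 = 1.

1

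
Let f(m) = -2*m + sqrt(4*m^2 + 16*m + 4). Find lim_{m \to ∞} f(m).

4

This has the form ∞ − ∞. Multiply and divide by the conjugate √(4*m^2 + 16*m + 4) + 2m.
That gives (16m + 4) / (√(4*m^2 + 16*m + 4) + 2m).
Divide numerator and denominator by m: the limit is 16/(2·2) = 4.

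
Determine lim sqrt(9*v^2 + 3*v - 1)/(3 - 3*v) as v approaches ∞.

-1

For large |v|, √(9*v^2 + 3*v - 1) ≈ √9·|v| and the denominator ≈ -3v.
Since v → +∞, |v| = v, giving √9/(-3) = -1.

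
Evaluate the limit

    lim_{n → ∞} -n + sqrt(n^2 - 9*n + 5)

-9/2

This has the form ∞ − ∞. Multiply and divide by the conjugate √(n^2 - 9*n + 5) + n.
That gives (-9n + 5) / (√(n^2 - 9*n + 5) + n).
Divide numerator and denominator by n: the limit is -9/(2·1) = -9/2.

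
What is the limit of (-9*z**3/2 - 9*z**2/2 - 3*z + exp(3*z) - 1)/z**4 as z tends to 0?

Direct substitution gives 0/0.
Apply L'Hôpital: lim (-27*z^2/2 - 9*z + 3*e^(3*z) - 3)/(4*z^3), still 0/0.
Apply L'Hôpital: lim (-27*z + 9*e^(3*z) - 9)/(12*z^2), still 0/0.
Apply L'Hôpital: lim (27*e^(3*z) - 27)/(24*z), still 0/0.
After 4 applications of L'Hôpital's rule the quotient is (81*e^(3*z))/(24); substituting z = 0 gives 27/8.

27/8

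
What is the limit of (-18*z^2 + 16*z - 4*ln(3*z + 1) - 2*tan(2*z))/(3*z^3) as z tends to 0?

-124/9

Substitution gives 0/0 (the numerator vanishes to order 3).
Expand each term to order z^3: the coefficient of z^3 in -2·tan(2z) is -16/3 and in -4·ln(1 + 3z) is -36.
Lower-order terms cancel with the polynomial part, so the numerator is (-124/3)·z^3 + o(z^3), and the limit is (-124/3)/(3) = -124/9.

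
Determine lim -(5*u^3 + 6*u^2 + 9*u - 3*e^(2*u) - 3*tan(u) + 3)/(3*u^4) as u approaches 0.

Substitution gives 0/0 (the numerator vanishes to order 4).
Expand each term to order u^4: the coefficient of u^4 in -3·tan(u) is 0 and in -3·e^(2u) is -2.
Lower-order terms cancel with the polynomial part, so the numerator is (-2)·u^4 + o(u^4), and the limit is (-2)/(-3) = 2/3.

2/3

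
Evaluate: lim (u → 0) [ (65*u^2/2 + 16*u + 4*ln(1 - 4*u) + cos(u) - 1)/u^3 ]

Substitution gives 0/0; apply L'Hôpital's rule 3 times.
After differentiating numerator and denominator 3 times the quotient is (sin(u) + 512/(4*u - 1)^3)/(6); at u = 0 this is -256/3.

-256/3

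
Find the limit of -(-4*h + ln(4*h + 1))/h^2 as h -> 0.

Direct substitution gives 0/0.
Apply L'Hôpital: lim (-4 + 4/(4*h + 1))/(-2*h), still 0/0.
After 2 applications of L'Hôpital's rule the quotient is (-16/(4*h + 1)^2)/(-2); substituting h = 0 gives 8.

8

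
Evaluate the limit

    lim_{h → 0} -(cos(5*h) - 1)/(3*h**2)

25/6

Direct substitution gives 0/0.
Apply L'Hôpital: lim (-5*sin(5*h))/(-6*h), still 0/0.
After 2 applications of L'Hôpital's rule the quotient is (-25*cos(5*h))/(-6); substituting h = 0 gives 25/6.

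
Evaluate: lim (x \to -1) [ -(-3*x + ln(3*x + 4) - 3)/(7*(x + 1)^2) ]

Direct substitution gives 0/0.
Apply L'Hôpital: lim (-3 + 3/(3*x + 4))/(-14*x - 14), still 0/0.
After 2 applications of L'Hôpital's rule the quotient is (-9/(3*x + 4)^2)/(-14); substituting x = -1 gives 9/14.

9/14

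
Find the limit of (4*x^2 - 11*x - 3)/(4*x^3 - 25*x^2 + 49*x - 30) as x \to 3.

13/7

At x = 3 both the top and bottom vanish — a removable singularity. Factoring out (x - 3) from each leaves (4*x + 1)/(4*x^2 - 13*x + 10), which at x = 3 equals 13/7.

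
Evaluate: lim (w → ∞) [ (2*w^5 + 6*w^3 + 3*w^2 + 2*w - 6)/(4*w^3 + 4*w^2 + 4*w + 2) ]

∞

The numerator has higher degree (5 > 3); the quotient behaves like (2/(4))·w^2 for large |w|.
As w → +∞ this diverges to ∞.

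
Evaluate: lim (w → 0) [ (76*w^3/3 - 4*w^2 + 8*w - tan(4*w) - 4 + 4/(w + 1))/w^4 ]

4

Substitution gives 0/0 (the numerator vanishes to order 4).
Expand each term to order w^4: the coefficient of w^4 in −tan(4w) is 0 and in 4·1/(1 + w) is 4.
Lower-order terms cancel with the polynomial part, so the numerator is (4)·w^4 + o(w^4), and the limit is (4)/(1) = 4.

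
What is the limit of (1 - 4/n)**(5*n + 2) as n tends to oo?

e^(-20)

Write it as [(1 - 4/n)^n]^(5) · (1 - 4/n)^(2). The bracketed term tends to e^(-4) and the second factor to 1, so the limit is e^(-20).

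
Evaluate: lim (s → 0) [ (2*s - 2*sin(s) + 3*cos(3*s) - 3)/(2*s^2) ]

Substitution gives 0/0 (the numerator vanishes to order 2).
Expand each term to order s^2: the coefficient of s^2 in -2·sin(s) is 0 and in 3·cos(3s) is -27/2.
Lower-order terms cancel with the polynomial part, so the numerator is (-27/2)·s^2 + o(s^2), and the limit is (-27/2)/(2) = -27/4.

-27/4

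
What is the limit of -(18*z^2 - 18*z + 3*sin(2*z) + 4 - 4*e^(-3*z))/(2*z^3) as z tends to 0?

-7

Substitution gives 0/0; apply L'Hôpital's rule 3 times.
After differentiating numerator and denominator 3 times the quotient is (-24*cos(2*z) + 108*e^(-3*z))/(-12); at z = 0 this is -7.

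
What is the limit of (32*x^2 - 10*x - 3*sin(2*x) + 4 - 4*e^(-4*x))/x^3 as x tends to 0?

140/3

Substitution gives 0/0; apply L'Hôpital's rule 3 times.
After differentiating numerator and denominator 3 times the quotient is (24*cos(2*x) + 256*e^(-4*x))/(6); at x = 0 this is 140/3.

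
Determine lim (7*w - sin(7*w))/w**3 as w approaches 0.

343/6

Direct substitution gives 0/0.
Apply L'Hôpital: lim (7 - 7*cos(7*w))/(3*w^2), still 0/0.
Apply L'Hôpital: lim (49*sin(7*w))/(6*w), still 0/0.
After 3 applications of L'Hôpital's rule the quotient is (343*cos(7*w))/(6); substituting w = 0 gives 343/6.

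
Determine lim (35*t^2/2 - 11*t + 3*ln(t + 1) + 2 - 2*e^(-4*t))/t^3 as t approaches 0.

67/3

Substitution gives 0/0 (the numerator vanishes to order 3).
Expand each term to order t^3: the coefficient of t^3 in -2·e^(-4t) is 64/3 and in 3·ln(1 + t) is 1.
Lower-order terms cancel with the polynomial part, so the numerator is (67/3)·t^3 + o(t^3), and the limit is (67/3)/(1) = 67/3.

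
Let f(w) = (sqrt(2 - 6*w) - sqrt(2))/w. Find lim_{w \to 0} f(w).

Substitution gives 0/0. Multiply numerator and denominator by the conjugate √(2 - 6w) + √2.
The numerator becomes (2 - 6w) − 2 = -6w, so the expression simplifies to -6/(√(2 - 6w) + √2).
Letting w → 0 gives -6/(2√2) = -3*√(2)/2.

-3*√(2)/2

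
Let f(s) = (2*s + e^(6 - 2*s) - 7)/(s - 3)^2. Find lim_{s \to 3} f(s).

2

Direct substitution gives 0/0.
Apply L'Hôpital: lim (2 - 2*e^(6 - 2*s))/(2*s - 6), still 0/0.
After 2 applications of L'Hôpital's rule the quotient is (4*e^(6 - 2*s))/(2); substituting s = 3 gives 2.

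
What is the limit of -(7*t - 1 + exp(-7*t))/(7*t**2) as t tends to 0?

-7/2

Direct substitution gives 0/0.
Apply L'Hôpital: lim (7 - 7*e^(-7*t))/(-14*t), still 0/0.
After 2 applications of L'Hôpital's rule the quotient is (49*e^(-7*t))/(-14); substituting t = 0 gives -7/2.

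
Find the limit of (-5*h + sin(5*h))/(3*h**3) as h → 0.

Direct substitution gives 0/0.
Apply L'Hôpital: lim (5*cos(5*h) - 5)/(9*h^2), still 0/0.
Apply L'Hôpital: lim (-25*sin(5*h))/(18*h), still 0/0.
After 3 applications of L'Hôpital's rule the quotient is (-125*cos(5*h))/(18); substituting h = 0 gives -125/18.

-125/18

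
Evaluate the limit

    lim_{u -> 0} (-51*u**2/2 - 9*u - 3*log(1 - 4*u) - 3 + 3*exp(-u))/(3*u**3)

Substitution gives 0/0; apply L'Hôpital's rule 3 times.
After differentiating numerator and denominator 3 times the quotient is (-3*e^(-u) - 384/(4*u - 1)^3)/(18); at u = 0 this is 127/6.

127/6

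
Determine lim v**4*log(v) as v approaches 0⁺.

This is a 0·(−∞) form. Rewrite as 1·ln(v) / v^(−4) and apply L'Hôpital:
the derivative quotient is 1·(1/v) / (−4·v^(−5)) = (-1/4)·v^4 → 0.

0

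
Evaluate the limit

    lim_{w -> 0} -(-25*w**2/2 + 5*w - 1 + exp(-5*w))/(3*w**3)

125/18

Direct substitution gives 0/0.
Apply L'Hôpital: lim (-25*w + 5 - 5*e^(-5*w))/(-9*w^2), still 0/0.
Apply L'Hôpital: lim (-25 + 25*e^(-5*w))/(-18*w), still 0/0.
After 3 applications of L'Hôpital's rule the quotient is (-125*e^(-5*w))/(-18); substituting w = 0 gives 125/18.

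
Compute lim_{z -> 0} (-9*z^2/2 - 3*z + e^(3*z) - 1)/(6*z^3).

Direct substitution gives 0/0.
Apply L'Hôpital: lim (-9*z + 3*e^(3*z) - 3)/(18*z^2), still 0/0.
Apply L'Hôpital: lim (9*e^(3*z) - 9)/(36*z), still 0/0.
After 3 applications of L'Hôpital's rule the quotient is (27*e^(3*z))/(36); substituting z = 0 gives 3/4.

3/4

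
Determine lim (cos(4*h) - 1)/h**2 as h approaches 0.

Direct substitution gives 0/0.
Apply L'Hôpital: lim (-4*sin(4*h))/(2*h), still 0/0.
After 2 applications of L'Hôpital's rule the quotient is (-16*cos(4*h))/(2); substituting h = 0 gives -8.

-8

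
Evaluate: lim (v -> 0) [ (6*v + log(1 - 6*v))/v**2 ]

-18

Direct substitution gives 0/0.
Apply L'Hôpital: lim (6 - 6/(1 - 6*v))/(2*v), still 0/0.
After 2 applications of L'Hôpital's rule the quotient is (-36/(1 - 6*v)^2)/(2); substituting v = 0 gives -18.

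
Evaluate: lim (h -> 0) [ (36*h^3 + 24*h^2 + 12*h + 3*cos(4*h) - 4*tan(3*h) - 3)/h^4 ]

32

Substitution gives 0/0; apply L'Hôpital's rule 4 times.
After differentiating numerator and denominator 4 times the quotient is (768*cos(4*h) - 7776*tan(3*h)^5 - 12960*tan(3*h)^3 - 5184*tan(3*h))/(24); at h = 0 this is 32.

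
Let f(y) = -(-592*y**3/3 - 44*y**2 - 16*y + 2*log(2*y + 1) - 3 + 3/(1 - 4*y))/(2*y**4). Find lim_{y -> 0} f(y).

-380

Substitution gives 0/0 (the numerator vanishes to order 4).
Expand each term to order y^4: the coefficient of y^4 in 3·1/(1 - 4y) is 768 and in 2·ln(1 + 2y) is -8.
Lower-order terms cancel with the polynomial part, so the numerator is (760)·y^4 + o(y^4), and the limit is (760)/(-2) = -380.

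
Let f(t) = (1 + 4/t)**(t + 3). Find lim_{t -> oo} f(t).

e^(4)

Write it as [(1 + 4/t)^t]^(1) · (1 + 4/t)^(3). The bracketed term tends to e^(4) and the second factor to 1, so the limit is e^(4).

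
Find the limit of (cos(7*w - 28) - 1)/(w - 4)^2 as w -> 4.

Direct substitution gives 0/0.
Apply L'Hôpital: lim (-7*sin(7*w - 28))/(2*w - 8), still 0/0.
After 2 applications of L'Hôpital's rule the quotient is (-49*cos(7*w - 28))/(2); substituting w = 4 gives -49/2.

-49/2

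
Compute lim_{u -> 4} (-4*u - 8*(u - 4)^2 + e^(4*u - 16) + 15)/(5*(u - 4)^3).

32/15

Direct substitution gives 0/0.
Apply L'Hôpital: lim (-16*u + 4*e^(4*u - 16) + 60)/(15*(u - 4)^2), still 0/0.
Apply L'Hôpital: lim (16*e^(4*u - 16) - 16)/(30*u - 120), still 0/0.
After 3 applications of L'Hôpital's rule the quotient is (64*e^(4*u - 16))/(30); substituting u = 4 gives 32/15.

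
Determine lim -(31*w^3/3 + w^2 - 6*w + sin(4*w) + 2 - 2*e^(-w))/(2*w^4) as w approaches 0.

1/24

Substitution gives 0/0; apply L'Hôpital's rule 4 times.
After differentiating numerator and denominator 4 times the quotient is (256*sin(4*w) - 2*e^(-w))/(-48); at w = 0 this is 1/24.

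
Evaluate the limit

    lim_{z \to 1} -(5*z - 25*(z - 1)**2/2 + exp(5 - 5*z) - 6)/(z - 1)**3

Direct substitution gives 0/0.
Apply L'Hôpital: lim (-25*z - 5*e^(5 - 5*z) + 30)/(-3*(z - 1)^2), still 0/0.
Apply L'Hôpital: lim (25*e^(5 - 5*z) - 25)/(6 - 6*z), still 0/0.
After 3 applications of L'Hôpital's rule the quotient is (-125*e^(5 - 5*z))/(-6); substituting z = 1 gives 125/6.

125/6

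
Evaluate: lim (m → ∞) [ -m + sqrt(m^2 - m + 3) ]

-1/2

An ∞ − ∞ form. Rationalising with the conjugate, the difference becomes (-m + 3) / (√(m^2 - m + 3) + m).
For large m the denominator behaves like 2·m, so the quotient tends to -1/2 = -1/2.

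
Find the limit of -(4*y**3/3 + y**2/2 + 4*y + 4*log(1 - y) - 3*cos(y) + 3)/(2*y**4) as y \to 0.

9/16

Substitution gives 0/0; apply L'Hôpital's rule 4 times.
After differentiating numerator and denominator 4 times the quotient is (-3*cos(y) - 24/(y - 1)^4)/(-48); at y = 0 this is 9/16.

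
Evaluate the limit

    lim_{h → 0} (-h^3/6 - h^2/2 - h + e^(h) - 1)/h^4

1/24

Direct substitution gives 0/0.
Apply L'Hôpital: lim (-h^2/2 - h + e^(h) - 1)/(4*h^3), still 0/0.
Apply L'Hôpital: lim (-h + e^(h) - 1)/(12*h^2), still 0/0.
Apply L'Hôpital: lim (e^(h) - 1)/(24*h), still 0/0.
After 4 applications of L'Hôpital's rule the quotient is (e^(h))/(24); substituting h = 0 gives 1/24.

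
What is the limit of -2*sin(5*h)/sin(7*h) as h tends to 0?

Substitution gives 0/0.
Divide numerator and denominator by h: sin(5h)/h → 5 and sin(7h)/h → 7, so the limit is -2·5/7 = -10/7.

-10/7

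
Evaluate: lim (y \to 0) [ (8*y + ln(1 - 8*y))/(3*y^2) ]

-32/3

Direct substitution gives 0/0.
Apply L'Hôpital: lim (8 - 8/(1 - 8*y))/(6*y), still 0/0.
After 2 applications of L'Hôpital's rule the quotient is (-64/(1 - 8*y)^2)/(6); substituting y = 0 gives -32/3.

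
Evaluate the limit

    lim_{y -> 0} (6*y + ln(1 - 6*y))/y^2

-18

Direct substitution gives 0/0.
Apply L'Hôpital: lim (6 - 6/(1 - 6*y))/(2*y), still 0/0.
After 2 applications of L'Hôpital's rule the quotient is (-36/(1 - 6*y)^2)/(2); substituting y = 0 gives -18.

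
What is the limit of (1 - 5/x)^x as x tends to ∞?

e^(-5)

Let L be the limit and take ln: ln L = lim (x)·ln(1 - 5/x) = lim (x)·(-5/x + O(1/x²)) = -5.
Hence L = e^(-5).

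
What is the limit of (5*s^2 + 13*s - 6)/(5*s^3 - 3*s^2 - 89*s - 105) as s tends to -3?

-17/64

Direct substitution gives 0/0, so factor. Both numerator and denominator have (s + 3) as a factor.
After cancelling, the expression reduces to (5*s - 2)/(5*s^2 - 18*s - 35).
Substituting s = -3 gives -17/64.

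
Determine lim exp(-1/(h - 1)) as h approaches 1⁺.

As h → 1⁺, -1/(h - 1) → −∞, so e^(-1/(h - 1)) → 0.

0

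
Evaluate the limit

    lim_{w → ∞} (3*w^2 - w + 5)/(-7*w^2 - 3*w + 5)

-3/7

Numerator and denominator both have degree 2.
Dividing every term by w^2, all lower-order terms vanish and the limit is the ratio of leading coefficients, 3/(-7) = -3/7.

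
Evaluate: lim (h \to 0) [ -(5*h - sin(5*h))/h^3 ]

-125/6

Direct substitution gives 0/0.
Apply L'Hôpital: lim (5 - 5*cos(5*h))/(-3*h^2), still 0/0.
Apply L'Hôpital: lim (25*sin(5*h))/(-6*h), still 0/0.
After 3 applications of L'Hôpital's rule the quotient is (125*cos(5*h))/(-6); substituting h = 0 gives -125/6.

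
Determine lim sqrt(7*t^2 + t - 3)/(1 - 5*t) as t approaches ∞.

-√(7)/5

For large |t|, √(7*t^2 + t - 3) ≈ √7·|t| and the denominator ≈ -5t.
Since t → +∞, |t| = t, giving √7/(-5) = -√(7)/5.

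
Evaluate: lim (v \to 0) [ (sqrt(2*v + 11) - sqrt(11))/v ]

A 0/0 form; rationalise with √(11 + 2v) + √11. This collapses the numerator to 2v, leaving 2/(√(11 + 2v) + √11) → 2/(2√11) = √(11)/11.

√(11)/11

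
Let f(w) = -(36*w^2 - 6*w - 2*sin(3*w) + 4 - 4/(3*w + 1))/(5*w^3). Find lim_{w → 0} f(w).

Substitution gives 0/0 (the numerator vanishes to order 3).
Expand each term to order w^3: the coefficient of w^3 in -2·sin(3w) is 9 and in -4·1/(1 + 3w) is 108.
Lower-order terms cancel with the polynomial part, so the numerator is (117)·w^3 + o(w^3), and the limit is (117)/(-5) = -117/5.

-117/5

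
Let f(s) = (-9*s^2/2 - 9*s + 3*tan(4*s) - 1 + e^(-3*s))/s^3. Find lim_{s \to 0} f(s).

Substitution gives 0/0; apply L'Hôpital's rule 3 times.
After differentiating numerator and denominator 3 times the quotient is (3*(128*(3*tan(4*s)^2 + 1)*e^(3*s)/cos(4*s)^2 - 9)*e^(-3*s))/(6); at s = 0 this is 119/2.

119/2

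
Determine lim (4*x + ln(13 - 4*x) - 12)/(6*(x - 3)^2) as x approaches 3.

Direct substitution gives 0/0.
Apply L'Hôpital: lim (4 - 4/(13 - 4*x))/(12*x - 36), still 0/0.
After 2 applications of L'Hôpital's rule the quotient is (-16/(13 - 4*x)^2)/(12); substituting x = 3 gives -4/3.

-4/3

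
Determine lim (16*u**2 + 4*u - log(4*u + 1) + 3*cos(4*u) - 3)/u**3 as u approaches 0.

-64/3

Substitution gives 0/0 (the numerator vanishes to order 3).
Expand each term to order u^3: the coefficient of u^3 in 3·cos(4u) is 0 and in −ln(1 + 4u) is -64/3.
Lower-order terms cancel with the polynomial part, so the numerator is (-64/3)·u^3 + o(u^3), and the limit is (-64/3)/(1) = -64/3.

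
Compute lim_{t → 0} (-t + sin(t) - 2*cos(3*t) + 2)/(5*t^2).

9/5

Substitution gives 0/0; apply L'Hôpital's rule 2 times.
After differentiating numerator and denominator 2 times the quotient is (-sin(t) + 18*cos(3*t))/(10); at t = 0 this is 9/5.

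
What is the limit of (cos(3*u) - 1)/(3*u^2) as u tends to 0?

Direct substitution gives 0/0.
Apply L'Hôpital: lim (-3*sin(3*u))/(6*u), still 0/0.
After 2 applications of L'Hôpital's rule the quotient is (-9*cos(3*u))/(6); substituting u = 0 gives -3/2.

-3/2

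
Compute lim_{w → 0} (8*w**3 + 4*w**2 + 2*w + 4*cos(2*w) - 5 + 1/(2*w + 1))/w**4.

Substitution gives 0/0; apply L'Hôpital's rule 4 times.
After differentiating numerator and denominator 4 times the quotient is (64*cos(2*w) + 384/(2*w + 1)^5)/(24); at w = 0 this is 56/3.

56/3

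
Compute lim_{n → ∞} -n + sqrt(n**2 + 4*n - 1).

2

An ∞ − ∞ form. Rationalising with the conjugate, the difference becomes (4n - 1) / (√(n^2 + 4*n - 1) + n).
For large n the denominator behaves like 2·n, so the quotient tends to 4/2 = 2.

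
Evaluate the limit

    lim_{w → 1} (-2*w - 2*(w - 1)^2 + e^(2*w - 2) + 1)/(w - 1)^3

Direct substitution gives 0/0.
Apply L'Hôpital: lim (-4*w + 2*e^(2*w - 2) + 2)/(3*(w - 1)^2), still 0/0.
Apply L'Hôpital: lim (4*e^(2*w - 2) - 4)/(6*w - 6), still 0/0.
After 3 applications of L'Hôpital's rule the quotient is (8*e^(2*w - 2))/(6); substituting w = 1 gives 4/3.

4/3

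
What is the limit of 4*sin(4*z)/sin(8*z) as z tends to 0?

Substitution gives 0/0.
Divide numerator and denominator by z: sin(4z)/z → 4 and sin(8z)/z → 8, so the limit is 4·4/8 = 2.

2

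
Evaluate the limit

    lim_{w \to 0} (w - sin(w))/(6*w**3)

Direct substitution gives 0/0.
Apply L'Hôpital: lim (1 - cos(w))/(18*w^2), still 0/0.
Apply L'Hôpital: lim (sin(w))/(36*w), still 0/0.
After 3 applications of L'Hôpital's rule the quotient is (cos(w))/(36); substituting w = 0 gives 1/36.

1/36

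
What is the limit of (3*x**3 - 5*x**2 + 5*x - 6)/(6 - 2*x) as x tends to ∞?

The numerator has higher degree (3 > 1); the quotient behaves like (3/(-2))·x^2 for large |x|.
As x → +∞ this diverges to -∞.

-∞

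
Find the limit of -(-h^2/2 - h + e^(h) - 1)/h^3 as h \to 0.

-1/6

Direct substitution gives 0/0.
Apply L'Hôpital: lim (-h + e^(h) - 1)/(-3*h^2), still 0/0.
Apply L'Hôpital: lim (e^(h) - 1)/(-6*h), still 0/0.
After 3 applications of L'Hôpital's rule the quotient is (e^(h))/(-6); substituting h = 0 gives -1/6.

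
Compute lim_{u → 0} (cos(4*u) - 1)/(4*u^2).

Direct substitution gives 0/0.
Apply L'Hôpital: lim (-4*sin(4*u))/(8*u), still 0/0.
After 2 applications of L'Hôpital's rule the quotient is (-16*cos(4*u))/(8); substituting u = 0 gives -2.

-2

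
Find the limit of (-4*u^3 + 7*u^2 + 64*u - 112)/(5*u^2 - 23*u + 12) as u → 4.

-72/17

At u = 4 both the top and bottom vanish — a removable singularity. Factoring out (u - 4) from each leaves (-4*u^2 - 9*u + 28)/(5*u - 3), which at u = 4 equals -72/17.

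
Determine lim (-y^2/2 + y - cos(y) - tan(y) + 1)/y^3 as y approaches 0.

Substitution gives 0/0 (the numerator vanishes to order 3).
Expand each term to order y^3: the coefficient of y^3 in −tan(y) is -1/3 and in −cos(y) is 0.
Lower-order terms cancel with the polynomial part, so the numerator is (-1/3)·y^3 + o(y^3), and the limit is (-1/3)/(1) = -1/3.

-1/3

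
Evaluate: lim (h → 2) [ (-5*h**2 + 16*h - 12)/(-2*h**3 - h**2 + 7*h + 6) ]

4/21

At h = 2 both the top and bottom vanish — a removable singularity. Factoring out (h - 2) from each leaves (6 - 5*h)/(-2*h^2 - 5*h - 3), which at h = 2 equals 4/21.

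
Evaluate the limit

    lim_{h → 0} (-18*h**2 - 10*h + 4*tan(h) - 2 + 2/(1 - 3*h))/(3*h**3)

Substitution gives 0/0 (the numerator vanishes to order 3).
Expand each term to order h^3: the coefficient of h^3 in 4·tan(h) is 4/3 and in 2·1/(1 - 3h) is 54.
Lower-order terms cancel with the polynomial part, so the numerator is (166/3)·h^3 + o(h^3), and the limit is (166/3)/(3) = 166/9.

166/9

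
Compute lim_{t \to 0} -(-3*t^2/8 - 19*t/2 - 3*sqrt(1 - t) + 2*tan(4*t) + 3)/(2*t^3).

Substitution gives 0/0; apply L'Hôpital's rule 3 times.
After differentiating numerator and denominator 3 times the quotient is (768*tan(4*t)^2/cos(4*t)^2 + 256/cos(4*t)^2 + 9/(8*(1 - t)^(5/2)))/(-12); at t = 0 this is -2057/96.

-2057/96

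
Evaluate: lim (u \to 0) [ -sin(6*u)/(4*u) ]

Substitution gives 0/0.
Write it as (6/(-4))·sin(6u)/(6u); since sin(θ)/θ → 1, the limit is -3/2.

-3/2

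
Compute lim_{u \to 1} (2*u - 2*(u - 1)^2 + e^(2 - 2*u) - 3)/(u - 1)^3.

-4/3

Direct substitution gives 0/0.
Apply L'Hôpital: lim (-4*u - 2*e^(2 - 2*u) + 6)/(3*(u - 1)^2), still 0/0.
Apply L'Hôpital: lim (4*e^(2 - 2*u) - 4)/(6*u - 6), still 0/0.
After 3 applications of L'Hôpital's rule the quotient is (-8*e^(2 - 2*u))/(6); substituting u = 1 gives -4/3.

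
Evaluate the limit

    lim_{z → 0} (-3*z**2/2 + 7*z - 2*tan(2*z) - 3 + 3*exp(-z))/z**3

-35/6

Substitution gives 0/0 (the numerator vanishes to order 3).
Expand each term to order z^3: the coefficient of z^3 in -2·tan(2z) is -16/3 and in 3·e^(-z) is -1/2.
Lower-order terms cancel with the polynomial part, so the numerator is (-35/6)·z^3 + o(z^3), and the limit is (-35/6)/(1) = -35/6.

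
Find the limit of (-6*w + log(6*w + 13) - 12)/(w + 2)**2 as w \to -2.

-18

Direct substitution gives 0/0.
Apply L'Hôpital: lim (-6 + 6/(6*w + 13))/(2*w + 4), still 0/0.
After 2 applications of L'Hôpital's rule the quotient is (-36/(6*w + 13)^2)/(2); substituting w = -2 gives -18.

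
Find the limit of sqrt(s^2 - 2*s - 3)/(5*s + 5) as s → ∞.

1/5

For large |s|, √(s^2 - 2*s - 3) ≈ √1·|s| and the denominator ≈ 5s.
Since s → +∞, |s| = s, giving √1/(5) = 1/5.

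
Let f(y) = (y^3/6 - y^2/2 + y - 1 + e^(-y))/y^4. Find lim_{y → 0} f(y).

Direct substitution gives 0/0.
Apply L'Hôpital: lim (y^2/2 - y + 1 - e^(-y))/(4*y^3), still 0/0.
Apply L'Hôpital: lim (y - 1 + e^(-y))/(12*y^2), still 0/0.
Apply L'Hôpital: lim (1 - e^(-y))/(24*y), still 0/0.
After 4 applications of L'Hôpital's rule the quotient is (e^(-y))/(24); substituting y = 0 gives 1/24.

1/24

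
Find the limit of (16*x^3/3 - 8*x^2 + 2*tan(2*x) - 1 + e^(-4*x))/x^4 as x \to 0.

Substitution gives 0/0 (the numerator vanishes to order 4).
Expand each term to order x^4: the coefficient of x^4 in 2·tan(2x) is 0 and in e^(-4x) is 32/3.
Lower-order terms cancel with the polynomial part, so the numerator is (32/3)·x^4 + o(x^4), and the limit is (32/3)/(1) = 32/3.

32/3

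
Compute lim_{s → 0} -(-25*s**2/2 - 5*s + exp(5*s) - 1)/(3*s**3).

Direct substitution gives 0/0.
Apply L'Hôpital: lim (-25*s + 5*e^(5*s) - 5)/(-9*s^2), still 0/0.
Apply L'Hôpital: lim (25*e^(5*s) - 25)/(-18*s), still 0/0.
After 3 applications of L'Hôpital's rule the quotient is (125*e^(5*s))/(-18); substituting s = 0 gives -125/18.

-125/18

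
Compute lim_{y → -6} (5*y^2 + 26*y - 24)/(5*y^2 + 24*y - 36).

Since y = -6 makes numerator and denominator zero, (y + 6) divides both.
Cancelling it gives (5*y - 4)/(5*y - 6); now plug in y = -6 to get 17/18.

17/18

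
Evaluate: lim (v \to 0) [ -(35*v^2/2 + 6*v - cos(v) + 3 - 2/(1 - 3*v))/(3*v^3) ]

Substitution gives 0/0; apply L'Hôpital's rule 3 times.
After differentiating numerator and denominator 3 times the quotient is (-sin(v) - 324/(3*v - 1)^4)/(-18); at v = 0 this is 18.

18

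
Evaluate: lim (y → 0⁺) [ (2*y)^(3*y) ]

Base → 0⁺ and exponent → 0⁺: a 0^0 form.
Take logs: 3y·ln(2y). This is 0·(−∞); rewriting as ln(2y)/(1/(3y)) and applying L'Hôpital gives 0.
Hence the limit is e^0 = 1.

1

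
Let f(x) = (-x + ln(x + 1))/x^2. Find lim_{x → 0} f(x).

Direct substitution gives 0/0.
Apply L'Hôpital: lim (-1 + 1/(x + 1))/(2*x), still 0/0.
After 2 applications of L'Hôpital's rule the quotient is (-1/(x + 1)^2)/(2); substituting x = 0 gives -1/2.

-1/2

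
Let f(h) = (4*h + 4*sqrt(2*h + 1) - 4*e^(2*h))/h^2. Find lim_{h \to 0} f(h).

Substitution gives 0/0 (the numerator vanishes to order 2).
Expand each term to order h^2: the coefficient of h^2 in -4·e^(2h) is -8 and in 4·√(1 + 2h) is -2.
Lower-order terms cancel with the polynomial part, so the numerator is (-10)·h^2 + o(h^2), and the limit is (-10)/(1) = -10.

-10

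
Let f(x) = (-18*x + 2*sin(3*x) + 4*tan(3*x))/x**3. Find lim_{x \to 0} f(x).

27

Substitution gives 0/0; apply L'Hôpital's rule 3 times.
After differentiating numerator and denominator 3 times the quotient is (-54*cos(3*x) + 648*tan(3*x)^4 + 864*tan(3*x)^2 + 216)/(6); at x = 0 this is 27.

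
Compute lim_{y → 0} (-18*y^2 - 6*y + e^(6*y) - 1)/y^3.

36

Direct substitution gives 0/0.
Apply L'Hôpital: lim (-36*y + 6*e^(6*y) - 6)/(3*y^2), still 0/0.
Apply L'Hôpital: lim (36*e^(6*y) - 36)/(6*y), still 0/0.
After 3 applications of L'Hôpital's rule the quotient is (216*e^(6*y))/(6); substituting y = 0 gives 36.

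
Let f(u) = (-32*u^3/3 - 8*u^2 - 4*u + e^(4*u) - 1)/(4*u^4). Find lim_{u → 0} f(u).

8/3

Direct substitution gives 0/0.
Apply L'Hôpital: lim (-32*u^2 - 16*u + 4*e^(4*u) - 4)/(16*u^3), still 0/0.
Apply L'Hôpital: lim (-64*u + 16*e^(4*u) - 16)/(48*u^2), still 0/0.
Apply L'Hôpital: lim (64*e^(4*u) - 64)/(96*u), still 0/0.
After 4 applications of L'Hôpital's rule the quotient is (256*e^(4*u))/(96); substituting u = 0 gives 8/3.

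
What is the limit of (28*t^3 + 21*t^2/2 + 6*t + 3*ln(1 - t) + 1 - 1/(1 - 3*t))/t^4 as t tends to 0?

-327/4

Substitution gives 0/0; apply L'Hôpital's rule 4 times.
After differentiating numerator and denominator 4 times the quotient is (1944/(3*t - 1)^5 - 18/(t - 1)^4)/(24); at t = 0 this is -327/4.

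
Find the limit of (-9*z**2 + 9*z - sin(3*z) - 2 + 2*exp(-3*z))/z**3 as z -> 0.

Substitution gives 0/0 (the numerator vanishes to order 3).
Expand each term to order z^3: the coefficient of z^3 in −sin(3z) is 9/2 and in 2·e^(-3z) is -9.
Lower-order terms cancel with the polynomial part, so the numerator is (-9/2)·z^3 + o(z^3), and the limit is (-9/2)/(1) = -9/2.

-9/2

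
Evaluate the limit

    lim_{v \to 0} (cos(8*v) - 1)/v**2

-32

Direct substitution gives 0/0.
Apply L'Hôpital: lim (-8*sin(8*v))/(2*v), still 0/0.
After 2 applications of L'Hôpital's rule the quotient is (-64*cos(8*v))/(2); substituting v = 0 gives -32.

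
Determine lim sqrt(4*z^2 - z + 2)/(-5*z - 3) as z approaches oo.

For large |z|, √(4*z^2 - z + 2) ≈ √4·|z| and the denominator ≈ -5z.
Since z → +∞, |z| = z, giving √4/(-5) = -2/5.

-2/5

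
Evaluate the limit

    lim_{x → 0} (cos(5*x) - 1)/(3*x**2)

Direct substitution gives 0/0.
Apply L'Hôpital: lim (-5*sin(5*x))/(6*x), still 0/0.
After 2 applications of L'Hôpital's rule the quotient is (-25*cos(5*x))/(6); substituting x = 0 gives -25/6.

-25/6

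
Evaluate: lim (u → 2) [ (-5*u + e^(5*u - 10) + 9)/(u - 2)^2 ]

Direct substitution gives 0/0.
Apply L'Hôpital: lim (5*e^(5*u - 10) - 5)/(2*u - 4), still 0/0.
After 2 applications of L'Hôpital's rule the quotient is (25*e^(5*u - 10))/(2); substituting u = 2 gives 25/2.

25/2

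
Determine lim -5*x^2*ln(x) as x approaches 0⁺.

0

This is a 0·(−∞) form. Rewrite as -5·ln(x) / x^(−2) and apply L'Hôpital:
the derivative quotient is -5·(1/x) / (−2·x^(−3)) = (5/2)·x^2 → 0.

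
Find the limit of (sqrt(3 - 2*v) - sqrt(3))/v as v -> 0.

A 0/0 form; rationalise with √(3 - 2v) + √3. This collapses the numerator to -2v, leaving -2/(√(3 - 2v) + √3) → -2/(2√3) = -√(3)/3.

-√(3)/3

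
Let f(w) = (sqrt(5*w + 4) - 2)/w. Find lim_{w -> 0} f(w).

5/4

A 0/0 form; rationalise with √(4 + 5w) + √4. This collapses the numerator to 5w, leaving 5/(√(4 + 5w) + √4) → 5/(2√4) = 5/4.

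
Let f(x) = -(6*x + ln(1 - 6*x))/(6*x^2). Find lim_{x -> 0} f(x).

3

Direct substitution gives 0/0.
Apply L'Hôpital: lim (6 - 6/(1 - 6*x))/(-12*x), still 0/0.
After 2 applications of L'Hôpital's rule the quotient is (-36/(1 - 6*x)^2)/(-12); substituting x = 0 gives 3.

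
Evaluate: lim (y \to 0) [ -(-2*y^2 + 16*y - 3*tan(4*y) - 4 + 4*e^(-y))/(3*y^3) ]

Substitution gives 0/0; apply L'Hôpital's rule 3 times.
After differentiating numerator and denominator 3 times the quotient is (-1152*tan(4*y)^4 - 1536*tan(4*y)^2 - 384 - 4*e^(-y))/(-18); at y = 0 this is 194/9.

194/9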